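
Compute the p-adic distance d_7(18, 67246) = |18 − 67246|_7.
d_7(18, 67246) = 1/16807

Step 1 — x − y = 18 − 67246 = -67228. Step 2 — v_7(-67228) = 5 (factor: -67228 = −(7^5 · 4); the sign does not affect v_p). Step 3 — |x − y|_7 = 7^{-5} = 1/16807.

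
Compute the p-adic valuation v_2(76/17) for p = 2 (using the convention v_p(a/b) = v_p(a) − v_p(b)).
v_2(76/17) = 2

Factor powers of 2 from the numerator and denominator of the reduced fraction: 76 = 2^2 · 19 and 17 = 2^0 · 17. Apply v_p(a/b) = v_p(a) − v_p(b): v_2(76/17) = 2 − 0 = 2.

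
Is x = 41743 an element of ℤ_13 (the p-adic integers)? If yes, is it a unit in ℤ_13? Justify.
x ∈ ℤ_13 but not a unit; v_13(x) = 3 > 0

ℤ_13 = {x ∈ ℚ_13 : v_13(x) ≥ 0} and ℤ_13^× = {x ∈ ℤ_13 : v_13(x) = 0}. Here v_13(41743) = v_13(num) − v_13(den) = 3; compare against these criteria.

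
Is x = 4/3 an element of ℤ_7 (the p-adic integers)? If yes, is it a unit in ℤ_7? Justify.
x ∈ ℤ_7^× (unit); v_7(x) = 0

ℤ_7 = {x ∈ ℚ_7 : v_7(x) ≥ 0} and ℤ_7^× = {x ∈ ℤ_7 : v_7(x) = 0}. Here v_7(4/3) = v_7(num) − v_7(den) = 0; compare against these criteria.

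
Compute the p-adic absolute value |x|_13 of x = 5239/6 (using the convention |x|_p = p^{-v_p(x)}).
|5239/6|_13 = 1/169

Step 1 — compute v_13(x) by factoring powers of 13 out of the numerator and denominator: v_13(5239/6) = 2. Step 2 — apply |x|_p = p^{-v_p(x)} = 13^{-2} = 1/169.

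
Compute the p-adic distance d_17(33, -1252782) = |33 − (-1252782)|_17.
d_17(33, -1252782) = 1/83521

Step 1 — x − y = 33 − (-1252782) = 1252815. Step 2 — v_17(1252815) = 4 (factor: 1252815 = (17^4 · 15); the sign does not affect v_p). Step 3 — |x − y|_17 = 17^{-4} = 1/83521.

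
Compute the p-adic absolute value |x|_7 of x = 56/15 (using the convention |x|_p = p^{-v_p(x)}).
|56/15|_7 = 1/7

Step 1 — compute v_7(x) by factoring powers of 7 out of the numerator and denominator: v_7(56/15) = 1. Step 2 — apply |x|_p = p^{-v_p(x)} = 7^{-1} = 1/7.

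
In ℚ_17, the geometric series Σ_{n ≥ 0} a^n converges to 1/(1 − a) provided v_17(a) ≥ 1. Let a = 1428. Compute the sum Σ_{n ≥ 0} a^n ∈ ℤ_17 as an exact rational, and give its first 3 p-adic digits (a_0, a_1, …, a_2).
Σ a^n = 1/(1 − a) = -1/1427;  first 3 digits = (1, 16, 5)

v_17(a) = 1 ≥ 1, so the series converges in ℤ_17 to 1/(1 − a) = 1/(1 − 1428) = -1/1427. Expand this rational in ℤ_17: compute digits iteratively via d_i = x_i mod 17, x_{i+1} = (x_i − d_i)/17. The first 3 digits are (1, 16, 5).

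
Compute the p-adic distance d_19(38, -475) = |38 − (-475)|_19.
d_19(38, -475) = 1/19

Step 1 — x − y = 38 − (-475) = 513. Step 2 — v_19(513) = 1 (factor: 513 = (19^1 · 27); the sign does not affect v_p). Step 3 — |x − y|_19 = 19^{-1} = 1/19.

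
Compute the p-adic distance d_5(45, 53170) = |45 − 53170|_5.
d_5(45, 53170) = 1/3125

Step 1 — x − y = 45 − 53170 = -53125. Step 2 — v_5(-53125) = 5 (factor: -53125 = −(5^5 · 17); the sign does not affect v_p). Step 3 — |x − y|_5 = 5^{-5} = 1/3125.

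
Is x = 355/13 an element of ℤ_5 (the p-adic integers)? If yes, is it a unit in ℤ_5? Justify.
x ∈ ℤ_5 but not a unit; v_5(x) = 1 > 0

ℤ_5 = {x ∈ ℚ_5 : v_5(x) ≥ 0} and ℤ_5^× = {x ∈ ℤ_5 : v_5(x) = 0}. Here v_5(355/13) = v_5(num) − v_5(den) = 1; compare against these criteria.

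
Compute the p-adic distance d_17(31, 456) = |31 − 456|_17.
d_17(31, 456) = 1/17

Step 1 — x − y = 31 − 456 = -425. Step 2 — v_17(-425) = 1 (factor: -425 = −(17^1 · 25); the sign does not affect v_p). Step 3 — |x − y|_17 = 17^{-1} = 1/17.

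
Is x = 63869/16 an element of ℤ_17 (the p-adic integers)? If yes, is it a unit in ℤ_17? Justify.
x ∈ ℤ_17 but not a unit; v_17(x) = 3 > 0

ℤ_17 = {x ∈ ℚ_17 : v_17(x) ≥ 0} and ℤ_17^× = {x ∈ ℤ_17 : v_17(x) = 0}. Here v_17(63869/16) = v_17(num) − v_17(den) = 3; compare against these criteria.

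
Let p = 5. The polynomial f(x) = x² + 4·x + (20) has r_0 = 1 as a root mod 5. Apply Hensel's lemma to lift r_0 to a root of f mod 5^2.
r_1 = 1 (mod 25)

Hensel: r_{i+1} = r_i − f(r_i)·(f′(r_i))^{-1} mod 5^{i+2}, f′(x) = 2x + 4. Iterate:
  r_0 = 1 (mod 5)
  r_1 = 1 (mod 25)
Final: r = 1 satisfies f(r) ≡ 0 mod 5^2.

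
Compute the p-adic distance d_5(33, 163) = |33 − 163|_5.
d_5(33, 163) = 1/5

Step 1 — x − y = 33 − 163 = -130. Step 2 — v_5(-130) = 1 (factor: -130 = −(5^1 · 26); the sign does not affect v_p). Step 3 — |x − y|_5 = 5^{-1} = 1/5.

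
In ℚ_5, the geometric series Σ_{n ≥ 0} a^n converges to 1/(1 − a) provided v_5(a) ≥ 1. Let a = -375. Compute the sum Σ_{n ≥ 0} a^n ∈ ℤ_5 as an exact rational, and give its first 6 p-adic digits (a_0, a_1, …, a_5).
Σ a^n = 1/(1 − a) = 1/376;  first 6 digits = (1, 0, 0, 2, 4, 4)

v_5(a) = 3 ≥ 1, so the series converges in ℤ_5 to 1/(1 − a) = 1/(1 − (-375)) = 1/376. Expand this rational in ℤ_5: compute digits iteratively via d_i = x_i mod 5, x_{i+1} = (x_i − d_i)/5. The first 6 digits are (1, 0, 0, 2, 4, 4).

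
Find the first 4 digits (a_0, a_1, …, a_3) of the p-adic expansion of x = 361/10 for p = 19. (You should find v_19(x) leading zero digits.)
(a_0, …, a_3) = (0, 0, 2, 17)

v_19(361/10) = 2, so a_0 = ... = a_1 = 0. Factor out: x = 19^2 · u with u = 1/10 a unit in ℤ_19. Expand u iteratively via a_{v+i} = u_i mod 19, u_{i+1} = (u_i − a_{v+i})/19:
  u_0 = 1/10;  a_2 = 2;  u_1 = (u_0 − 2)/19 = -1/10
  u_1 = -1/10;  a_3 = 17;  u_2 = (u_1 − 17)/19 = -9/10
Digits: (0, 0, 2, 17).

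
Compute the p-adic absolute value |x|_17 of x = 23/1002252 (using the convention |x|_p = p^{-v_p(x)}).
|23/1002252|_17 = 83521

Step 1 — compute v_17(x) by factoring powers of 17 out of the numerator and denominator: v_17(23/1002252) = -4. Step 2 — apply |x|_p = p^{-v_p(x)} = 17^{4} = 83521.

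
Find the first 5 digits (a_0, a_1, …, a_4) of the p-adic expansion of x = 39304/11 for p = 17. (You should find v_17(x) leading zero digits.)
(a_0, …, a_4) = (0, 0, 0, 10, 1)

v_17(39304/11) = 3, so a_0 = ... = a_2 = 0. Factor out: x = 17^3 · u with u = 8/11 a unit in ℤ_17. Expand u iteratively via a_{v+i} = u_i mod 17, u_{i+1} = (u_i − a_{v+i})/17:
  u_0 = 8/11;  a_3 = 10;  u_1 = (u_0 − 10)/17 = -6/11
  u_1 = -6/11;  a_4 = 1;  u_2 = (u_1 − 1)/17 = -1/11
Digits: (0, 0, 0, 10, 1).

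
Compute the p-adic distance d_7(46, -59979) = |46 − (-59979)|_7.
d_7(46, -59979) = 1/2401

Step 1 — x − y = 46 − (-59979) = 60025. Step 2 — v_7(60025) = 4 (factor: 60025 = (7^4 · 25); the sign does not affect v_p). Step 3 — |x − y|_7 = 7^{-4} = 1/2401.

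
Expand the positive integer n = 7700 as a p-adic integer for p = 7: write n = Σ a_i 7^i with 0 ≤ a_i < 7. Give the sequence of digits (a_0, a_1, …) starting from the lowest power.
(a_0, a_1, …) = (0, 1, 3, 1, 3)

Repeated division by 7 gives the digits low-to-high: 7700 = 1·7^1 + 3·7^2 + 1·7^3 + 3·7^4. Digit sequence: (0, 1, 3, 1, 3).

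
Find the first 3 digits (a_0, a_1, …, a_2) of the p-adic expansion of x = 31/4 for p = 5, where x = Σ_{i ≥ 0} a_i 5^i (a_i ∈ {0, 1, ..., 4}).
(a_0, …, a_2) = (4, 2, 1)

v_5(31/4) = 0 (numerator and denominator both coprime to 5), so x ∈ ℤ_5^×. Compute digits iteratively via a_i = x_i mod 5, x_{i+1} = (x_i − a_i)/5, with x_0 = x:
  x_0 = 31/4;  a_0 = 4;  x_1 = (x_0 − 4)/5 = 3/4
  x_1 = 3/4;  a_1 = 2;  x_2 = (x_1 − 2)/5 = -1/4
  x_2 = -1/4;  a_2 = 1;  x_3 = (x_2 − 1)/5 = -1/4
Digits: (4, 2, 1).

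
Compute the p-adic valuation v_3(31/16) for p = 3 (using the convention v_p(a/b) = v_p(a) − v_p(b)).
v_3(31/16) = 0

Factor powers of 3 from the numerator and denominator of the reduced fraction: 31 = 3^0 · 31 and 16 = 3^0 · 16. Apply v_p(a/b) = v_p(a) − v_p(b): v_3(31/16) = 0 − 0 = 0.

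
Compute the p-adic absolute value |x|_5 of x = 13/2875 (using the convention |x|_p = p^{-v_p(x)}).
|13/2875|_5 = 125

Step 1 — compute v_5(x) by factoring powers of 5 out of the numerator and denominator: v_5(13/2875) = -3. Step 2 — apply |x|_p = p^{-v_p(x)} = 5^{3} = 125.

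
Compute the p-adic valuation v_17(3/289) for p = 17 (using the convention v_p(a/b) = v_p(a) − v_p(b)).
v_17(3/289) = -2

Factor powers of 17 from the numerator and denominator of the reduced fraction: 3 = 17^0 · 3 and 289 = 17^2 · 1. Apply v_p(a/b) = v_p(a) − v_p(b): v_17(3/289) = 0 − 2 = -2.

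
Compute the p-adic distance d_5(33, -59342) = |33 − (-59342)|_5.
d_5(33, -59342) = 1/3125

Step 1 — x − y = 33 − (-59342) = 59375. Step 2 — v_5(59375) = 5 (factor: 59375 = (5^5 · 19); the sign does not affect v_p). Step 3 — |x − y|_5 = 5^{-5} = 1/3125.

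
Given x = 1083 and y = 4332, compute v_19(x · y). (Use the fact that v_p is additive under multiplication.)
v_19(4691556) = 4

v_p(x) = 2 (factor: 1083 = 19^2 · 3); v_p(y) = 2 (factor: 4332 = 19^2 · 12). Additivity: v_p(xy) = v_p(x) + v_p(y) = 2 + 2 = 4. (Direct check: xy = 4691556 = 19^4 · (36).)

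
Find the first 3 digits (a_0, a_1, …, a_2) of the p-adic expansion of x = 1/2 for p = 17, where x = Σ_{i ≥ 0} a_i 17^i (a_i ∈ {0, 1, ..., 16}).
(a_0, …, a_2) = (9, 8, 8)

v_17(1/2) = 0 (numerator and denominator both coprime to 17), so x ∈ ℤ_17^×. Compute digits iteratively via a_i = x_i mod 17, x_{i+1} = (x_i − a_i)/17, with x_0 = x:
  x_0 = 1/2;  a_0 = 9;  x_1 = (x_0 − 9)/17 = -1/2
  x_1 = -1/2;  a_1 = 8;  x_2 = (x_1 − 8)/17 = -1/2
  x_2 = -1/2;  a_2 = 8;  x_3 = (x_2 − 8)/17 = -1/2
Digits: (9, 8, 8).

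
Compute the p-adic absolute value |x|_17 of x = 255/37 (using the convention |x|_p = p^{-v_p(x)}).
|255/37|_17 = 1/17

Step 1 — compute v_17(x) by factoring powers of 17 out of the numerator and denominator: v_17(255/37) = 1. Step 2 — apply |x|_p = p^{-v_p(x)} = 17^{-1} = 1/17.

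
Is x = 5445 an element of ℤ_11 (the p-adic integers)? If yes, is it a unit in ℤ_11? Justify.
x ∈ ℤ_11 but not a unit; v_11(x) = 2 > 0

ℤ_11 = {x ∈ ℚ_11 : v_11(x) ≥ 0} and ℤ_11^× = {x ∈ ℤ_11 : v_11(x) = 0}. Here v_11(5445) = v_11(num) − v_11(den) = 2; compare against these criteria.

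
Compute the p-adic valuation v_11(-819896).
v_11(-819896) = 4

v_11(n) is the largest exponent k such that 11^k divides n. Factor out: -819896 = -11^4 · 56. (Sign doesn't affect v_p.) So v_11(-819896) = 4.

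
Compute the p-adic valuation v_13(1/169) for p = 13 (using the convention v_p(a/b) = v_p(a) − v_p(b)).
v_13(1/169) = -2

Factor powers of 13 from the numerator and denominator of the reduced fraction: 1 = 13^0 · 1 and 169 = 13^2 · 1. Apply v_p(a/b) = v_p(a) − v_p(b): v_13(1/169) = 0 − 2 = -2.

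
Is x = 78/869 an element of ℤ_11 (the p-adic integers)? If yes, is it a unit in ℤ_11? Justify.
x ∉ ℤ_11 (v_11(x) = -1 < 0)

ℤ_11 = {x ∈ ℚ_11 : v_11(x) ≥ 0} and ℤ_11^× = {x ∈ ℤ_11 : v_11(x) = 0}. Here v_11(78/869) = v_11(num) − v_11(den) = -1; compare against these criteria.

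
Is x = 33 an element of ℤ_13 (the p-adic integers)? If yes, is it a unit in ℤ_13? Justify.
x ∈ ℤ_13^× (unit); v_13(x) = 0

ℤ_13 = {x ∈ ℚ_13 : v_13(x) ≥ 0} and ℤ_13^× = {x ∈ ℤ_13 : v_13(x) = 0}. Here v_13(33) = v_13(num) − v_13(den) = 0; compare against these criteria.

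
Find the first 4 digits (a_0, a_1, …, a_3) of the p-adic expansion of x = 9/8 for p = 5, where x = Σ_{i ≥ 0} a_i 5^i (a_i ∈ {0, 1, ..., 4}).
(a_0, …, a_3) = (3, 4, 1, 4)

v_5(9/8) = 0 (numerator and denominator both coprime to 5), so x ∈ ℤ_5^×. Compute digits iteratively via a_i = x_i mod 5, x_{i+1} = (x_i − a_i)/5, with x_0 = x:
  x_0 = 9/8;  a_0 = 3;  x_1 = (x_0 − 3)/5 = -3/8
  x_1 = -3/8;  a_1 = 4;  x_2 = (x_1 − 4)/5 = -7/8
  x_2 = -7/8;  a_2 = 1;  x_3 = (x_2 − 1)/5 = -3/8
  x_3 = -3/8;  a_3 = 4;  x_4 = (x_3 − 4)/5 = -7/8
Digits: (3, 4, 1, 4).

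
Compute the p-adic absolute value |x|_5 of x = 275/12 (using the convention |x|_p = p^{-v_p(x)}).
|275/12|_5 = 1/25

Step 1 — compute v_5(x) by factoring powers of 5 out of the numerator and denominator: v_5(275/12) = 2. Step 2 — apply |x|_p = p^{-v_p(x)} = 5^{-2} = 1/25.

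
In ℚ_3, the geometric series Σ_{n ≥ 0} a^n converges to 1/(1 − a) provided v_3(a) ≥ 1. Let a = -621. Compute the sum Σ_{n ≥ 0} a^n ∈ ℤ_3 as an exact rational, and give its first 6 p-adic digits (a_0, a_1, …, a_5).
Σ a^n = 1/(1 − a) = 1/622;  first 6 digits = (1, 0, 0, 1, 1, 0)

v_3(a) = 3 ≥ 1, so the series converges in ℤ_3 to 1/(1 − a) = 1/(1 − (-621)) = 1/622. Expand this rational in ℤ_3: compute digits iteratively via d_i = x_i mod 3, x_{i+1} = (x_i − d_i)/3. The first 6 digits are (1, 0, 0, 1, 1, 0).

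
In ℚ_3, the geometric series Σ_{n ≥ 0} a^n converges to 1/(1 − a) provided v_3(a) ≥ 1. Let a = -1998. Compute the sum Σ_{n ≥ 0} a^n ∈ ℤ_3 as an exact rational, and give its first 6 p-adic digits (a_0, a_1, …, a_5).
Σ a^n = 1/(1 − a) = 1/1999;  first 6 digits = (1, 0, 0, 1, 2, 0)

v_3(a) = 3 ≥ 1, so the series converges in ℤ_3 to 1/(1 − a) = 1/(1 − (-1998)) = 1/1999. Expand this rational in ℤ_3: compute digits iteratively via d_i = x_i mod 3, x_{i+1} = (x_i − d_i)/3. The first 6 digits are (1, 0, 0, 1, 2, 0).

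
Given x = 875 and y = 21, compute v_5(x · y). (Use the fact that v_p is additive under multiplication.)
v_5(18375) = 3

v_p(x) = 3 (factor: 875 = 5^3 · 7); v_p(y) = 0 (factor: 21 = 5^0 · 21). Additivity: v_p(xy) = v_p(x) + v_p(y) = 3 + 0 = 3. (Direct check: xy = 18375 = 5^3 · (147).)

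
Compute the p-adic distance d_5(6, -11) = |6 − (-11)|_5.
d_5(6, -11) = 1

Step 1 — x − y = 6 − (-11) = 17. Step 2 — v_5(17) = 0 (factor: 17 = (5^0 · 17); the sign does not affect v_p). Step 3 — |x − y|_5 = 5^{0} = 1.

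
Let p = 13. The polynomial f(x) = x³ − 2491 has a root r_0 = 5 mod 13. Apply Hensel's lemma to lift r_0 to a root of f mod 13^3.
r_2 = 681 (mod 2197)

Hensel: r_{i+1} = r_i − f(r_i)/f′(r_i) mod 13^{i+2}, where f′(x) = 3x². Iterate:
  r_0 = 5 (mod 13)
  r_1 = 5 (mod 169)
  r_2 = 681 (mod 2197)
Final: r = 681 with f(r) ≡ 0 mod 13^3.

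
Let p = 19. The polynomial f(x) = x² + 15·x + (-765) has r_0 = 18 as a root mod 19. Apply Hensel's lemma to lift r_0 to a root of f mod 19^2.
r_1 = 170 (mod 361)

Hensel: r_{i+1} = r_i − f(r_i)·(f′(r_i))^{-1} mod 19^{i+2}, f′(x) = 2x + 15. Iterate:
  r_0 = 18 (mod 19)
  r_1 = 170 (mod 361)
Final: r = 170 satisfies f(r) ≡ 0 mod 19^2.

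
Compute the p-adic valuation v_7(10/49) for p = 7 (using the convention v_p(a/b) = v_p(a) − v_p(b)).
v_7(10/49) = -2

Factor powers of 7 from the numerator and denominator of the reduced fraction: 10 = 7^0 · 10 and 49 = 7^2 · 1. Apply v_p(a/b) = v_p(a) − v_p(b): v_7(10/49) = 0 − 2 = -2.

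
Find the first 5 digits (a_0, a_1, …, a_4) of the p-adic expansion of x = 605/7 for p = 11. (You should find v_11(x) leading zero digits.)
(a_0, …, a_4) = (0, 0, 7, 1, 3)

v_11(605/7) = 2, so a_0 = ... = a_1 = 0. Factor out: x = 11^2 · u with u = 5/7 a unit in ℤ_11. Expand u iteratively via a_{v+i} = u_i mod 11, u_{i+1} = (u_i − a_{v+i})/11:
  u_0 = 5/7;  a_2 = 7;  u_1 = (u_0 − 7)/11 = -4/7
  u_1 = -4/7;  a_3 = 1;  u_2 = (u_1 − 1)/11 = -1/7
  u_2 = -1/7;  a_4 = 3;  u_3 = (u_2 − 3)/11 = -2/7
Digits: (0, 0, 7, 1, 3).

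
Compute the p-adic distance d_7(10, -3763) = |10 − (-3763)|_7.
d_7(10, -3763) = 1/343

Step 1 — x − y = 10 − (-3763) = 3773. Step 2 — v_7(3773) = 3 (factor: 3773 = (7^3 · 11); the sign does not affect v_p). Step 3 — |x − y|_7 = 7^{-3} = 1/343.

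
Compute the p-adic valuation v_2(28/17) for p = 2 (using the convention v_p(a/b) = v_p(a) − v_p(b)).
v_2(28/17) = 2

Factor powers of 2 from the numerator and denominator of the reduced fraction: 28 = 2^2 · 7 and 17 = 2^0 · 17. Apply v_p(a/b) = v_p(a) − v_p(b): v_2(28/17) = 2 − 0 = 2.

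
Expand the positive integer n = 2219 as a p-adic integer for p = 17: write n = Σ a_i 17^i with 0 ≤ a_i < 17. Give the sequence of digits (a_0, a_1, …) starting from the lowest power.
(a_0, a_1, …) = (9, 11, 7)

Repeated division by 17 gives the digits low-to-high: 2219 = 9 + 11·17^1 + 7·17^2. Digit sequence: (9, 11, 7).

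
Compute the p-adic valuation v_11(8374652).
v_11(8374652) = 5

v_11(n) is the largest exponent k such that 11^k divides n. Factor out: 8374652 = 11^5 · 52. (Sign doesn't affect v_p.) So v_11(8374652) = 5.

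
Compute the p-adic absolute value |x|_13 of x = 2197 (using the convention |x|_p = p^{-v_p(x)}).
|2197|_13 = 1/2197

Step 1 — compute v_13(x) by factoring powers of 13 out of the numerator and denominator: v_13(2197) = 3. Step 2 — apply |x|_p = p^{-v_p(x)} = 13^{-3} = 1/2197.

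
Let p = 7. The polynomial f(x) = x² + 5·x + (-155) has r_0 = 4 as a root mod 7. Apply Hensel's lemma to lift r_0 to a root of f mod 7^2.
r_1 = 32 (mod 49)

Hensel: r_{i+1} = r_i − f(r_i)·(f′(r_i))^{-1} mod 7^{i+2}, f′(x) = 2x + 5. Iterate:
  r_0 = 4 (mod 7)
  r_1 = 32 (mod 49)
Final: r = 32 satisfies f(r) ≡ 0 mod 7^2.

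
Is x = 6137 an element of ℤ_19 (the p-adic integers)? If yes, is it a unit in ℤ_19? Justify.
x ∈ ℤ_19 but not a unit; v_19(x) = 2 > 0

ℤ_19 = {x ∈ ℚ_19 : v_19(x) ≥ 0} and ℤ_19^× = {x ∈ ℤ_19 : v_19(x) = 0}. Here v_19(6137) = v_19(num) − v_19(den) = 2; compare against these criteria.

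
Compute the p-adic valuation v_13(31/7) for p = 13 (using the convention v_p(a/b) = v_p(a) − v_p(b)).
v_13(31/7) = 0

Factor powers of 13 from the numerator and denominator of the reduced fraction: 31 = 13^0 · 31 and 7 = 13^0 · 7. Apply v_p(a/b) = v_p(a) − v_p(b): v_13(31/7) = 0 − 0 = 0.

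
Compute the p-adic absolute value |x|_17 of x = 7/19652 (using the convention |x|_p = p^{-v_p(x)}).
|7/19652|_17 = 4913

Step 1 — compute v_17(x) by factoring powers of 17 out of the numerator and denominator: v_17(7/19652) = -3. Step 2 — apply |x|_p = p^{-v_p(x)} = 17^{3} = 4913.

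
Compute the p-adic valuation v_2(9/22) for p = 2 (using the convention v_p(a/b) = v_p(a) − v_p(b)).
v_2(9/22) = -1

Factor powers of 2 from the numerator and denominator of the reduced fraction: 9 = 2^0 · 9 and 22 = 2^1 · 11. Apply v_p(a/b) = v_p(a) − v_p(b): v_2(9/22) = 0 − 1 = -1.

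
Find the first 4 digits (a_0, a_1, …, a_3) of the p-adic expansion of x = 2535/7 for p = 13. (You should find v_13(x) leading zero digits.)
(a_0, …, a_3) = (0, 0, 4, 11)

v_13(2535/7) = 2, so a_0 = ... = a_1 = 0. Factor out: x = 13^2 · u with u = 15/7 a unit in ℤ_13. Expand u iteratively via a_{v+i} = u_i mod 13, u_{i+1} = (u_i − a_{v+i})/13:
  u_0 = 15/7;  a_2 = 4;  u_1 = (u_0 − 4)/13 = -1/7
  u_1 = -1/7;  a_3 = 11;  u_2 = (u_1 − 11)/13 = -6/7
Digits: (0, 0, 4, 11).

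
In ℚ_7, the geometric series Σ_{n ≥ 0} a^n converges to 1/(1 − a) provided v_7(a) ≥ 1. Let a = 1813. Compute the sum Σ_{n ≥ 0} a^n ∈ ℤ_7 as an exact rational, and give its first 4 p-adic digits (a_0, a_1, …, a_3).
Σ a^n = 1/(1 − a) = -1/1812;  first 4 digits = (1, 0, 2, 5)

v_7(a) = 2 ≥ 1, so the series converges in ℤ_7 to 1/(1 − a) = 1/(1 − 1813) = -1/1812. Expand this rational in ℤ_7: compute digits iteratively via d_i = x_i mod 7, x_{i+1} = (x_i − d_i)/7. The first 4 digits are (1, 0, 2, 5).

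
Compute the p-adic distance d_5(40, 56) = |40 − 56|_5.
d_5(40, 56) = 1

Step 1 — x − y = 40 − 56 = -16. Step 2 — v_5(-16) = 0 (factor: -16 = −(5^0 · 16); the sign does not affect v_p). Step 3 — |x − y|_5 = 5^{0} = 1.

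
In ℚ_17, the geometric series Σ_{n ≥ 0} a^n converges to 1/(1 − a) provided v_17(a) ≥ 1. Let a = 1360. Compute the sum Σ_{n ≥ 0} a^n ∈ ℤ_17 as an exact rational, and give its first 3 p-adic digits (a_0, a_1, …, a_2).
Σ a^n = 1/(1 − a) = -1/1359;  first 3 digits = (1, 12, 12)

v_17(a) = 1 ≥ 1, so the series converges in ℤ_17 to 1/(1 − a) = 1/(1 − 1360) = -1/1359. Expand this rational in ℤ_17: compute digits iteratively via d_i = x_i mod 17, x_{i+1} = (x_i − d_i)/17. The first 3 digits are (1, 12, 12).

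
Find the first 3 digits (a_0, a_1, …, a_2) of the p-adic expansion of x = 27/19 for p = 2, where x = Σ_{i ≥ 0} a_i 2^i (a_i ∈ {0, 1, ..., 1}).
(a_0, …, a_2) = (1, 0, 0)

v_2(27/19) = 0 (numerator and denominator both coprime to 2), so x ∈ ℤ_2^×. Compute digits iteratively via a_i = x_i mod 2, x_{i+1} = (x_i − a_i)/2, with x_0 = x:
  x_0 = 27/19;  a_0 = 1;  x_1 = (x_0 − 1)/2 = 4/19
  x_1 = 4/19;  a_1 = 0;  x_2 = (x_1 − 0)/2 = 2/19
  x_2 = 2/19;  a_2 = 0;  x_3 = (x_2 − 0)/2 = 1/19
Digits: (1, 0, 0).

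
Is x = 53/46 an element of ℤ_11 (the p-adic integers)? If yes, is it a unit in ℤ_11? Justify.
x ∈ ℤ_11^× (unit); v_11(x) = 0

ℤ_11 = {x ∈ ℚ_11 : v_11(x) ≥ 0} and ℤ_11^× = {x ∈ ℤ_11 : v_11(x) = 0}. Here v_11(53/46) = v_11(num) − v_11(den) = 0; compare against these criteria.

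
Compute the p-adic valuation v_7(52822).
v_7(52822) = 4

v_7(n) is the largest exponent k such that 7^k divides n. Factor out: 52822 = 7^4 · 22. (Sign doesn't affect v_p.) So v_7(52822) = 4.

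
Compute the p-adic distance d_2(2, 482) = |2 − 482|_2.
d_2(2, 482) = 1/32

Step 1 — x − y = 2 − 482 = -480. Step 2 — v_2(-480) = 5 (factor: -480 = −(2^5 · 15); the sign does not affect v_p). Step 3 — |x − y|_2 = 2^{-5} = 1/32.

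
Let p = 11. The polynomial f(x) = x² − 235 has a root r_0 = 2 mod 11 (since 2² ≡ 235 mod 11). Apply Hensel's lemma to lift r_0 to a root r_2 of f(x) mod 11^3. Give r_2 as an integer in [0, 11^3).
r_2 = 453 (mod 1331)

Hensel's recurrence: r_{i+1} = r_i − f(r_i)·(f′(r_i))^{-1} mod 11^{i+2}, with f′(x) = 2x. Iterate:
  r_0 = 2 (mod 11)
  r_1 = 90 (mod 121)
  r_2 = 453 (mod 1331)
Final: r_2 = 453, and one checks f(r_2) ≡ 0 mod 11^3.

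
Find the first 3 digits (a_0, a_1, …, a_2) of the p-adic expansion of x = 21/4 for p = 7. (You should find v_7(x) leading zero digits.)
(a_0, …, a_2) = (0, 6, 1)

v_7(21/4) = 1, so a_0 = ... = a_0 = 0. Factor out: x = 7^1 · u with u = 3/4 a unit in ℤ_7. Expand u iteratively via a_{v+i} = u_i mod 7, u_{i+1} = (u_i − a_{v+i})/7:
  u_0 = 3/4;  a_1 = 6;  u_1 = (u_0 − 6)/7 = -3/4
  u_1 = -3/4;  a_2 = 1;  u_2 = (u_1 − 1)/7 = -1/4
Digits: (0, 6, 1).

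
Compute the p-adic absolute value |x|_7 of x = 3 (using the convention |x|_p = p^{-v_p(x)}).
|3|_7 = 1

Step 1 — compute v_7(x) by factoring powers of 7 out of the numerator and denominator: v_7(3) = 0. Step 2 — apply |x|_p = p^{-v_p(x)} = 7^{0} = 1.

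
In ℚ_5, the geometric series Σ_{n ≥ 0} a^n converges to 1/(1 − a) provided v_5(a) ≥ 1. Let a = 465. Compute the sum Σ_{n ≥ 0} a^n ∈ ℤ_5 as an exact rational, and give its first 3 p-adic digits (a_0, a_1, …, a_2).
Σ a^n = 1/(1 − a) = -1/464;  first 3 digits = (1, 3, 2)

v_5(a) = 1 ≥ 1, so the series converges in ℤ_5 to 1/(1 − a) = 1/(1 − 465) = -1/464. Expand this rational in ℤ_5: compute digits iteratively via d_i = x_i mod 5, x_{i+1} = (x_i − d_i)/5. The first 3 digits are (1, 3, 2).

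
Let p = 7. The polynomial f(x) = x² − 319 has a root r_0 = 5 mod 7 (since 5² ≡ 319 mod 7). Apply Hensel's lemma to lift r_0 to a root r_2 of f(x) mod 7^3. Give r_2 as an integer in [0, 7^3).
r_2 = 103 (mod 343)

Hensel's recurrence: r_{i+1} = r_i − f(r_i)·(f′(r_i))^{-1} mod 7^{i+2}, with f′(x) = 2x. Iterate:
  r_0 = 5 (mod 7)
  r_1 = 5 (mod 49)
  r_2 = 103 (mod 343)
Final: r_2 = 103, and one checks f(r_2) ≡ 0 mod 7^3.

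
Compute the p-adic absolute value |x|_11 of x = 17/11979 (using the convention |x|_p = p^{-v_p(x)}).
|17/11979|_11 = 1331

Step 1 — compute v_11(x) by factoring powers of 11 out of the numerator and denominator: v_11(17/11979) = -3. Step 2 — apply |x|_p = p^{-v_p(x)} = 11^{3} = 1331.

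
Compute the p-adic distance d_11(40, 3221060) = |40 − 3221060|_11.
d_11(40, 3221060) = 1/161051

Step 1 — x − y = 40 − 3221060 = -3221020. Step 2 — v_11(-3221020) = 5 (factor: -3221020 = −(11^5 · 20); the sign does not affect v_p). Step 3 — |x − y|_11 = 11^{-5} = 1/161051.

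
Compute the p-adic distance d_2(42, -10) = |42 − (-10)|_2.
d_2(42, -10) = 1/4

Step 1 — x − y = 42 − (-10) = 52. Step 2 — v_2(52) = 2 (factor: 52 = (2^2 · 13); the sign does not affect v_p). Step 3 — |x − y|_2 = 2^{-2} = 1/4.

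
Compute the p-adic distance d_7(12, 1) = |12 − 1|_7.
d_7(12, 1) = 1

Step 1 — x − y = 12 − 1 = 11. Step 2 — v_7(11) = 0 (factor: 11 = (7^0 · 11); the sign does not affect v_p). Step 3 — |x − y|_7 = 7^{0} = 1.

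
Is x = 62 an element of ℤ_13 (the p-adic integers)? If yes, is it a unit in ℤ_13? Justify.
x ∈ ℤ_13^× (unit); v_13(x) = 0

ℤ_13 = {x ∈ ℚ_13 : v_13(x) ≥ 0} and ℤ_13^× = {x ∈ ℤ_13 : v_13(x) = 0}. Here v_13(62) = v_13(num) − v_13(den) = 0; compare against these criteria.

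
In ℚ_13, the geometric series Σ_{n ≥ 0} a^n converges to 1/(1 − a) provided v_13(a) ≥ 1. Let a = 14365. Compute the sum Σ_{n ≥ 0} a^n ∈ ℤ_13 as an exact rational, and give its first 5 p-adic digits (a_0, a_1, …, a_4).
Σ a^n = 1/(1 − a) = -1/14364;  first 5 digits = (1, 0, 7, 6, 10)

v_13(a) = 2 ≥ 1, so the series converges in ℤ_13 to 1/(1 − a) = 1/(1 − 14365) = -1/14364. Expand this rational in ℤ_13: compute digits iteratively via d_i = x_i mod 13, x_{i+1} = (x_i − d_i)/13. The first 5 digits are (1, 0, 7, 6, 10).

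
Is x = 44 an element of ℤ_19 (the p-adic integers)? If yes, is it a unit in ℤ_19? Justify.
x ∈ ℤ_19^× (unit); v_19(x) = 0

ℤ_19 = {x ∈ ℚ_19 : v_19(x) ≥ 0} and ℤ_19^× = {x ∈ ℤ_19 : v_19(x) = 0}. Here v_19(44) = v_19(num) − v_19(den) = 0; compare against these criteria.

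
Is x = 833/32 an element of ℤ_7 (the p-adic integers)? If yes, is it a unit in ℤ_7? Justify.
x ∈ ℤ_7 but not a unit; v_7(x) = 2 > 0

ℤ_7 = {x ∈ ℚ_7 : v_7(x) ≥ 0} and ℤ_7^× = {x ∈ ℤ_7 : v_7(x) = 0}. Here v_7(833/32) = v_7(num) − v_7(den) = 2; compare against these criteria.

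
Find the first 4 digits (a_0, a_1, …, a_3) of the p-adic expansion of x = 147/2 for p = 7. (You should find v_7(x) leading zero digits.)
(a_0, …, a_3) = (0, 0, 5, 3)

v_7(147/2) = 2, so a_0 = ... = a_1 = 0. Factor out: x = 7^2 · u with u = 3/2 a unit in ℤ_7. Expand u iteratively via a_{v+i} = u_i mod 7, u_{i+1} = (u_i − a_{v+i})/7:
  u_0 = 3/2;  a_2 = 5;  u_1 = (u_0 − 5)/7 = -1/2
  u_1 = -1/2;  a_3 = 3;  u_2 = (u_1 − 3)/7 = -1/2
Digits: (0, 0, 5, 3).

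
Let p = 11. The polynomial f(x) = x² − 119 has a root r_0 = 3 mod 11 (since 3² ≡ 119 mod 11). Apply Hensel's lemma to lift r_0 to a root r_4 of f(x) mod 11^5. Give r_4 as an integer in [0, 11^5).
r_4 = 6152 (mod 161051)

Hensel's recurrence: r_{i+1} = r_i − f(r_i)·(f′(r_i))^{-1} mod 11^{i+2}, with f′(x) = 2x. Iterate:
  r_0 = 3 (mod 11)
  r_1 = 102 (mod 121)
  r_2 = 828 (mod 1331)
  r_3 = 6152 (mod 14641)
  r_4 = 6152 (mod 161051)
Final: r_4 = 6152, and one checks f(r_4) ≡ 0 mod 11^5.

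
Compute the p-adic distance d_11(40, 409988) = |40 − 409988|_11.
d_11(40, 409988) = 1/14641

Step 1 — x − y = 40 − 409988 = -409948. Step 2 — v_11(-409948) = 4 (factor: -409948 = −(11^4 · 28); the sign does not affect v_p). Step 3 — |x − y|_11 = 11^{-4} = 1/14641.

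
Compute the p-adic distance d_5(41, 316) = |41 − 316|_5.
d_5(41, 316) = 1/25

Step 1 — x − y = 41 − 316 = -275. Step 2 — v_5(-275) = 2 (factor: -275 = −(5^2 · 11); the sign does not affect v_p). Step 3 — |x − y|_5 = 5^{-2} = 1/25.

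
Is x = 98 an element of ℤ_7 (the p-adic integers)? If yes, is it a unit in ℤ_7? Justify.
x ∈ ℤ_7 but not a unit; v_7(x) = 2 > 0

ℤ_7 = {x ∈ ℚ_7 : v_7(x) ≥ 0} and ℤ_7^× = {x ∈ ℤ_7 : v_7(x) = 0}. Here v_7(98) = v_7(num) − v_7(den) = 2; compare against these criteria.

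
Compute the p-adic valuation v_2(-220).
v_2(-220) = 2

v_2(n) is the largest exponent k such that 2^k divides n. Factor out: -220 = -2^2 · 55. (Sign doesn't affect v_p.) So v_2(-220) = 2.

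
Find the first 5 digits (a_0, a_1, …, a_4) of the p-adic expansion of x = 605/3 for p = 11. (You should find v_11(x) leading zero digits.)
(a_0, …, a_4) = (0, 0, 9, 3, 7)

v_11(605/3) = 2, so a_0 = ... = a_1 = 0. Factor out: x = 11^2 · u with u = 5/3 a unit in ℤ_11. Expand u iteratively via a_{v+i} = u_i mod 11, u_{i+1} = (u_i − a_{v+i})/11:
  u_0 = 5/3;  a_2 = 9;  u_1 = (u_0 − 9)/11 = -2/3
  u_1 = -2/3;  a_3 = 3;  u_2 = (u_1 − 3)/11 = -1/3
  u_2 = -1/3;  a_4 = 7;  u_3 = (u_2 − 7)/11 = -2/3
Digits: (0, 0, 9, 3, 7).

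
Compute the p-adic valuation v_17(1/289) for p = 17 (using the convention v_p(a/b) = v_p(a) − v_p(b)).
v_17(1/289) = -2

Factor powers of 17 from the numerator and denominator of the reduced fraction: 1 = 17^0 · 1 and 289 = 17^2 · 1. Apply v_p(a/b) = v_p(a) − v_p(b): v_17(1/289) = 0 − 2 = -2.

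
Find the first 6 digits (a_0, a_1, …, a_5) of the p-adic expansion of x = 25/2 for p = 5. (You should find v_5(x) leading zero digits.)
(a_0, …, a_5) = (0, 0, 3, 2, 2, 2)

v_5(25/2) = 2, so a_0 = ... = a_1 = 0. Factor out: x = 5^2 · u with u = 1/2 a unit in ℤ_5. Expand u iteratively via a_{v+i} = u_i mod 5, u_{i+1} = (u_i − a_{v+i})/5:
  u_0 = 1/2;  a_2 = 3;  u_1 = (u_0 − 3)/5 = -1/2
  u_1 = -1/2;  a_3 = 2;  u_2 = (u_1 − 2)/5 = -1/2
  u_2 = -1/2;  a_4 = 2;  u_3 = (u_2 − 2)/5 = -1/2
  u_3 = -1/2;  a_5 = 2;  u_4 = (u_3 − 2)/5 = -1/2
Digits: (0, 0, 3, 2, 2, 2).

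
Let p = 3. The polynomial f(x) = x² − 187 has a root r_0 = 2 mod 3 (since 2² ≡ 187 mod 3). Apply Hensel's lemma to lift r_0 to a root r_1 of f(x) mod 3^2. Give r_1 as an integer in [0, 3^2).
r_1 = 5 (mod 9)

Hensel's recurrence: r_{i+1} = r_i − f(r_i)·(f′(r_i))^{-1} mod 3^{i+2}, with f′(x) = 2x. Iterate:
  r_0 = 2 (mod 3)
  r_1 = 5 (mod 9)
Final: r_1 = 5, and one checks f(r_1) ≡ 0 mod 3^2.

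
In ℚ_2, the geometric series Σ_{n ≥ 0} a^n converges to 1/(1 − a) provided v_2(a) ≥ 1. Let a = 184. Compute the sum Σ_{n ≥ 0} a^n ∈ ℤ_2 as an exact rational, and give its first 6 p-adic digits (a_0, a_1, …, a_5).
Σ a^n = 1/(1 − a) = -1/183;  first 6 digits = (1, 0, 0, 1, 1, 1)

v_2(a) = 3 ≥ 1, so the series converges in ℤ_2 to 1/(1 − a) = 1/(1 − 184) = -1/183. Expand this rational in ℤ_2: compute digits iteratively via d_i = x_i mod 2, x_{i+1} = (x_i − d_i)/2. The first 6 digits are (1, 0, 0, 1, 1, 1).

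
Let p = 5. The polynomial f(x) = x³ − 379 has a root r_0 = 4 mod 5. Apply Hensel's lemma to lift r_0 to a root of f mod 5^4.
r_3 = 59 (mod 625)

Hensel: r_{i+1} = r_i − f(r_i)/f′(r_i) mod 5^{i+2}, where f′(x) = 3x². Iterate:
  r_0 = 4 (mod 5)
  r_1 = 9 (mod 25)
  r_2 = 59 (mod 125)
  r_3 = 59 (mod 625)
Final: r = 59 with f(r) ≡ 0 mod 5^4.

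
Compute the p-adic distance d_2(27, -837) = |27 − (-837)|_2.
d_2(27, -837) = 1/32

Step 1 — x − y = 27 − (-837) = 864. Step 2 — v_2(864) = 5 (factor: 864 = (2^5 · 27); the sign does not affect v_p). Step 3 — |x − y|_2 = 2^{-5} = 1/32.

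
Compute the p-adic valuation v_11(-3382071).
v_11(-3382071) = 5

v_11(n) is the largest exponent k such that 11^k divides n. Factor out: -3382071 = -11^5 · 21. (Sign doesn't affect v_p.) So v_11(-3382071) = 5.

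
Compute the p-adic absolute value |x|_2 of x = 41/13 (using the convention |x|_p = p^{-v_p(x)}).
|41/13|_2 = 1

Step 1 — compute v_2(x) by factoring powers of 2 out of the numerator and denominator: v_2(41/13) = 0. Step 2 — apply |x|_p = p^{-v_p(x)} = 2^{0} = 1.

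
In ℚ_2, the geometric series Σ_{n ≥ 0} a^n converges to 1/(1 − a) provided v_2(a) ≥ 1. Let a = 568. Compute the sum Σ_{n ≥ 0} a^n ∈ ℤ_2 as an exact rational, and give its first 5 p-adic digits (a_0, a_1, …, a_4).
Σ a^n = 1/(1 − a) = -1/567;  first 5 digits = (1, 0, 0, 1, 1)

v_2(a) = 3 ≥ 1, so the series converges in ℤ_2 to 1/(1 − a) = 1/(1 − 568) = -1/567. Expand this rational in ℤ_2: compute digits iteratively via d_i = x_i mod 2, x_{i+1} = (x_i − d_i)/2. The first 5 digits are (1, 0, 0, 1, 1).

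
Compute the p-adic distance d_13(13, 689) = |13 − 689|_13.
d_13(13, 689) = 1/169

Step 1 — x − y = 13 − 689 = -676. Step 2 — v_13(-676) = 2 (factor: -676 = −(13^2 · 4); the sign does not affect v_p). Step 3 — |x − y|_13 = 13^{-2} = 1/169.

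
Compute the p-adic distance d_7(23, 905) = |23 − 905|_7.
d_7(23, 905) = 1/49

Step 1 — x − y = 23 − 905 = -882. Step 2 — v_7(-882) = 2 (factor: -882 = −(7^2 · 18); the sign does not affect v_p). Step 3 — |x − y|_7 = 7^{-2} = 1/49.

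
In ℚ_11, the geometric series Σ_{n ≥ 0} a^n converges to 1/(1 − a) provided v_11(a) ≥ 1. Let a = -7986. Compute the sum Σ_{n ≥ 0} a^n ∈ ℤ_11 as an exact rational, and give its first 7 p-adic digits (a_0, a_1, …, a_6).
Σ a^n = 1/(1 − a) = 1/7987;  first 7 digits = (1, 0, 0, 5, 10, 10, 2)

v_11(a) = 3 ≥ 1, so the series converges in ℤ_11 to 1/(1 − a) = 1/(1 − (-7986)) = 1/7987. Expand this rational in ℤ_11: compute digits iteratively via d_i = x_i mod 11, x_{i+1} = (x_i − d_i)/11. The first 7 digits are (1, 0, 0, 5, 10, 10, 2).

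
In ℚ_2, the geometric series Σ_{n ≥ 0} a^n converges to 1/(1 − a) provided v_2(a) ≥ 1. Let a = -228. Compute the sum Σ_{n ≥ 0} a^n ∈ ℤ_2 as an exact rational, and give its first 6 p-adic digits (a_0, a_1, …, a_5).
Σ a^n = 1/(1 − a) = 1/229;  first 6 digits = (1, 0, 1, 1, 0, 1)

v_2(a) = 2 ≥ 1, so the series converges in ℤ_2 to 1/(1 − a) = 1/(1 − (-228)) = 1/229. Expand this rational in ℤ_2: compute digits iteratively via d_i = x_i mod 2, x_{i+1} = (x_i − d_i)/2. The first 6 digits are (1, 0, 1, 1, 0, 1).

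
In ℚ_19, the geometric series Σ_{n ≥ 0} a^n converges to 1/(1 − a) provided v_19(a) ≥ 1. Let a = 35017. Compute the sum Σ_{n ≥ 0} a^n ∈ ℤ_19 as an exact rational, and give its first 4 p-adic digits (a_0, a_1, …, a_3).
Σ a^n = 1/(1 − a) = -1/35016;  first 4 digits = (1, 0, 2, 5)

v_19(a) = 2 ≥ 1, so the series converges in ℤ_19 to 1/(1 − a) = 1/(1 − 35017) = -1/35016. Expand this rational in ℤ_19: compute digits iteratively via d_i = x_i mod 19, x_{i+1} = (x_i − d_i)/19. The first 4 digits are (1, 0, 2, 5).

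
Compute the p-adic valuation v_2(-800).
v_2(-800) = 5

v_2(n) is the largest exponent k such that 2^k divides n. Factor out: -800 = -2^5 · 25. (Sign doesn't affect v_p.) So v_2(-800) = 5.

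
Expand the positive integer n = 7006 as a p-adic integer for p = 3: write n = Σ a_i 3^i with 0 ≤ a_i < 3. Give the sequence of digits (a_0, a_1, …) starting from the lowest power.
(a_0, a_1, …) = (1, 1, 1, 1, 2, 1, 0, 0, 1)

Repeated division by 3 gives the digits low-to-high: 7006 = 1 + 1·3^1 + 1·3^2 + 1·3^3 + 2·3^4 + 1·3^5 + 1·3^8. Digit sequence: (1, 1, 1, 1, 2, 1, 0, 0, 1).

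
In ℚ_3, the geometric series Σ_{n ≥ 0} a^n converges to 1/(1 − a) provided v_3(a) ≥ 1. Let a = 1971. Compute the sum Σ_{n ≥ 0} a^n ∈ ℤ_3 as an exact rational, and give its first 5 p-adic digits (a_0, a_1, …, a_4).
Σ a^n = 1/(1 − a) = -1/1970;  first 5 digits = (1, 0, 0, 1, 0)

v_3(a) = 3 ≥ 1, so the series converges in ℤ_3 to 1/(1 − a) = 1/(1 − 1971) = -1/1970. Expand this rational in ℤ_3: compute digits iteratively via d_i = x_i mod 3, x_{i+1} = (x_i − d_i)/3. The first 5 digits are (1, 0, 0, 1, 0).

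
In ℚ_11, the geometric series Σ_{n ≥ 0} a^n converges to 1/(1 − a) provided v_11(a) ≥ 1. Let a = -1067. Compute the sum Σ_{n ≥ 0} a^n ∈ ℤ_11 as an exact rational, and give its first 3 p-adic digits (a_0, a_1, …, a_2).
Σ a^n = 1/(1 − a) = 1/1068;  first 3 digits = (1, 2, 6)

v_11(a) = 1 ≥ 1, so the series converges in ℤ_11 to 1/(1 − a) = 1/(1 − (-1067)) = 1/1068. Expand this rational in ℤ_11: compute digits iteratively via d_i = x_i mod 11, x_{i+1} = (x_i − d_i)/11. The first 3 digits are (1, 2, 6).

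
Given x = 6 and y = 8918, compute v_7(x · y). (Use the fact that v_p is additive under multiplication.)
v_7(53508) = 3

v_p(x) = 0 (factor: 6 = 7^0 · 6); v_p(y) = 3 (factor: 8918 = 7^3 · 26). Additivity: v_p(xy) = v_p(x) + v_p(y) = 0 + 3 = 3. (Direct check: xy = 53508 = 7^3 · (156).)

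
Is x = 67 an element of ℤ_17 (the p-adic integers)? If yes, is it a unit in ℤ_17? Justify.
x ∈ ℤ_17^× (unit); v_17(x) = 0

ℤ_17 = {x ∈ ℚ_17 : v_17(x) ≥ 0} and ℤ_17^× = {x ∈ ℤ_17 : v_17(x) = 0}. Here v_17(67) = v_17(num) − v_17(den) = 0; compare against these criteria.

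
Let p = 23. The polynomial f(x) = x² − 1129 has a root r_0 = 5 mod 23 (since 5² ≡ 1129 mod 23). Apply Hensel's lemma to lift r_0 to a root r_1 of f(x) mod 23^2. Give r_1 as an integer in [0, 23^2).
r_1 = 327 (mod 529)

Hensel's recurrence: r_{i+1} = r_i − f(r_i)·(f′(r_i))^{-1} mod 23^{i+2}, with f′(x) = 2x. Iterate:
  r_0 = 5 (mod 23)
  r_1 = 327 (mod 529)
Final: r_1 = 327, and one checks f(r_1) ≡ 0 mod 23^2.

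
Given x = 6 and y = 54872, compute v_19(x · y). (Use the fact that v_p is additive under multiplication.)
v_19(329232) = 3

v_p(x) = 0 (factor: 6 = 19^0 · 6); v_p(y) = 3 (factor: 54872 = 19^3 · 8). Additivity: v_p(xy) = v_p(x) + v_p(y) = 0 + 3 = 3. (Direct check: xy = 329232 = 19^3 · (48).)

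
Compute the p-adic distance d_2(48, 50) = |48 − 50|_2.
d_2(48, 50) = 1/2

Step 1 — x − y = 48 − 50 = -2. Step 2 — v_2(-2) = 1 (factor: -2 = −(2^1 · 1); the sign does not affect v_p). Step 3 — |x − y|_2 = 2^{-1} = 1/2.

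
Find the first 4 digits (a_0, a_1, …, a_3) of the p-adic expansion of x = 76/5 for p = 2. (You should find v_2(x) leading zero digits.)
(a_0, …, a_3) = (0, 0, 1, 1)

v_2(76/5) = 2, so a_0 = ... = a_1 = 0. Factor out: x = 2^2 · u with u = 19/5 a unit in ℤ_2. Expand u iteratively via a_{v+i} = u_i mod 2, u_{i+1} = (u_i − a_{v+i})/2:
  u_0 = 19/5;  a_2 = 1;  u_1 = (u_0 − 1)/2 = 7/5
  u_1 = 7/5;  a_3 = 1;  u_2 = (u_1 − 1)/2 = 1/5
Digits: (0, 0, 1, 1).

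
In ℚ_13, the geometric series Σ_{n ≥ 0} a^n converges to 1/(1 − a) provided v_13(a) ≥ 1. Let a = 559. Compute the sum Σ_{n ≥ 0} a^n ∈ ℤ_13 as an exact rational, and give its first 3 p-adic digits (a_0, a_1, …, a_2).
Σ a^n = 1/(1 − a) = -1/558;  first 3 digits = (1, 4, 6)

v_13(a) = 1 ≥ 1, so the series converges in ℤ_13 to 1/(1 − a) = 1/(1 − 559) = -1/558. Expand this rational in ℤ_13: compute digits iteratively via d_i = x_i mod 13, x_{i+1} = (x_i − d_i)/13. The first 3 digits are (1, 4, 6).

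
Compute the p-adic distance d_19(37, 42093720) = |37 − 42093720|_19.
d_19(37, 42093720) = 1/2476099

Step 1 — x − y = 37 − 42093720 = -42093683. Step 2 — v_19(-42093683) = 5 (factor: -42093683 = −(19^5 · 17); the sign does not affect v_p). Step 3 — |x − y|_19 = 19^{-5} = 1/2476099.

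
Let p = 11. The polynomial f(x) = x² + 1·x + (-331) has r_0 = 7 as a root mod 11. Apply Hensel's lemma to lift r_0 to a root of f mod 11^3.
r_2 = 348 (mod 1331)

Hensel: r_{i+1} = r_i − f(r_i)·(f′(r_i))^{-1} mod 11^{i+2}, f′(x) = 2x + 1. Iterate:
  r_0 = 7 (mod 11)
  r_1 = 106 (mod 121)
  r_2 = 348 (mod 1331)
Final: r = 348 satisfies f(r) ≡ 0 mod 11^3.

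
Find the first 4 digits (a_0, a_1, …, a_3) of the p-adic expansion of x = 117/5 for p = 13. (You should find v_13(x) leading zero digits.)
(a_0, …, a_3) = (0, 7, 10, 7)

v_13(117/5) = 1, so a_0 = ... = a_0 = 0. Factor out: x = 13^1 · u with u = 9/5 a unit in ℤ_13. Expand u iteratively via a_{v+i} = u_i mod 13, u_{i+1} = (u_i − a_{v+i})/13:
  u_0 = 9/5;  a_1 = 7;  u_1 = (u_0 − 7)/13 = -2/5
  u_1 = -2/5;  a_2 = 10;  u_2 = (u_1 − 10)/13 = -4/5
  u_2 = -4/5;  a_3 = 7;  u_3 = (u_2 − 7)/13 = -3/5
Digits: (0, 7, 10, 7).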